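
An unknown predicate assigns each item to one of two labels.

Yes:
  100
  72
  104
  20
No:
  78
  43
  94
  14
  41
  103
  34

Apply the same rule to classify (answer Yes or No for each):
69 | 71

No, No

'Yes' ⟺ multiple of 4.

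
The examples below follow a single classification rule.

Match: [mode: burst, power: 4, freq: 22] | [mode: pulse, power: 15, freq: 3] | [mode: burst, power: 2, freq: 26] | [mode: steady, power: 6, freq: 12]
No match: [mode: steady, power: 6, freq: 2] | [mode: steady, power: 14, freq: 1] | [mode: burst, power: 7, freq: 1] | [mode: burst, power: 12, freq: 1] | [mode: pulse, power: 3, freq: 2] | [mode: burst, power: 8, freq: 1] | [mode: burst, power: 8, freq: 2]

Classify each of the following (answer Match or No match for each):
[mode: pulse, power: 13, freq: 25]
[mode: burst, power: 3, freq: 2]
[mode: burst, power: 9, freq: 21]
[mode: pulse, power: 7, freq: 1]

Match, No match, Match, No match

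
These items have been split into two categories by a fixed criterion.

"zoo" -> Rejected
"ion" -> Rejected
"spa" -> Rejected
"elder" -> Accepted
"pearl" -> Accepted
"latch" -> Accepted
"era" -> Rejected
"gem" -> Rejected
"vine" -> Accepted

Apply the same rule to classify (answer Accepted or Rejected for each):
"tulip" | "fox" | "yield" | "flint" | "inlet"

Every 'Accepted' example satisfies: length ≥ 4. None of the 'Rejected' examples do.
"tulip": length 5, matches → Accepted. "fox": length 3, does not fit → Rejected. "yield": length 5, matches → Accepted. "flint": length 5, matches → Accepted. "inlet": length 5, matches → Accepted.

Accepted, Rejected, Accepted, Accepted, Accepted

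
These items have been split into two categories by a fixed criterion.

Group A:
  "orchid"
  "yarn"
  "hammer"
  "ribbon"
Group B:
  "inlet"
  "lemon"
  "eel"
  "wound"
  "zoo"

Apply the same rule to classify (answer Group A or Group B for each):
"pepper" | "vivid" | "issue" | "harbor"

One predicate separates the groups cleanly: even length.

Group A, Group B, Group B, Group A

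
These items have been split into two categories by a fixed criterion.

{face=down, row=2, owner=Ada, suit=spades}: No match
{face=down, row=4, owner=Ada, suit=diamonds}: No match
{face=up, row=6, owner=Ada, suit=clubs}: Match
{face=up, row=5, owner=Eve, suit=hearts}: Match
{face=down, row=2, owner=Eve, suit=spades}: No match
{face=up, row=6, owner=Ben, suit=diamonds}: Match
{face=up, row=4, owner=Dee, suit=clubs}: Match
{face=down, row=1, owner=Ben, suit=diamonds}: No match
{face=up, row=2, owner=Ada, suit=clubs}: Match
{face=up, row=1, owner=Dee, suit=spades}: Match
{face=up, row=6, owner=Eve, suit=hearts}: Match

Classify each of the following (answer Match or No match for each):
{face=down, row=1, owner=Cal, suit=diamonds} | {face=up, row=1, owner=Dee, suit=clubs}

No match, Match

A rule that fits every label: face is up — true of each 'Match' example, false of each 'No match' one.
{face=down, row=1, owner=Cal, suit=diamonds}: No match (face is down).
{face=up, row=1, owner=Dee, suit=clubs}: Match (face is up).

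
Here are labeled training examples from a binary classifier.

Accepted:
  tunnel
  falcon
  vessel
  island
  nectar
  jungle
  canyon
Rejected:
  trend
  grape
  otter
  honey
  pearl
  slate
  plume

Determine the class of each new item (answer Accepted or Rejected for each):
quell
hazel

A rule that fits every label: even length — true of each 'Accepted' example, false of each 'Rejected' one.

Rejected, Rejected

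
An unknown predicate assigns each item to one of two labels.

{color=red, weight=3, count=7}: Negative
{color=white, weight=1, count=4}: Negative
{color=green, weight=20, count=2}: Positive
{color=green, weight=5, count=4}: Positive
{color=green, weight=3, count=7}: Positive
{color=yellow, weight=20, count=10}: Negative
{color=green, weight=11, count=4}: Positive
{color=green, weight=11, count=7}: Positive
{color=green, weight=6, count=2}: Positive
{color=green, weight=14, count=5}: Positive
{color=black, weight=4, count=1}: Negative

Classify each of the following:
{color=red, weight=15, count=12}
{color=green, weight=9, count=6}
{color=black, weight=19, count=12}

Rule: color is green. This holds for each 'Positive' example and fails for each 'Negative' one.
Negative: {color=red, weight=15, count=12}, since color is red.
Positive: {color=green, weight=9, count=6}, since color is green.
Negative: {color=black, weight=19, count=12}, since color is black.

Negative, Positive, Negative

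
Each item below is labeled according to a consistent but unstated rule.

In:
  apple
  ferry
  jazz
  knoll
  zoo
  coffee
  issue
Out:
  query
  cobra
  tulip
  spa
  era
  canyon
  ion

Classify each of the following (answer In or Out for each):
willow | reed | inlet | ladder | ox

In, In, Out, In, Out

Checking candidate rules against both groups, what survives is: has a double letter.
willow: 'll' doubled — satisfies this, so In.
reed: 'ee' doubled — satisfies this, so In.
inlet: no doubled letter — lacks this property, so Out.
ladder: 'dd' doubled — satisfies this, so In.
ox: no doubled letter — lacks this property, so Out.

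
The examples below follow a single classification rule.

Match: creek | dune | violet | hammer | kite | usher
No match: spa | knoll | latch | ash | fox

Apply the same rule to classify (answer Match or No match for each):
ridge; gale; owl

The common property of the 'Match' items is: contains 'e'. No 'No match' item has it.
ridge → has 'e' → Match.
gale → has 'e' → Match.
owl → no 'e' → No match.

Match, Match, No match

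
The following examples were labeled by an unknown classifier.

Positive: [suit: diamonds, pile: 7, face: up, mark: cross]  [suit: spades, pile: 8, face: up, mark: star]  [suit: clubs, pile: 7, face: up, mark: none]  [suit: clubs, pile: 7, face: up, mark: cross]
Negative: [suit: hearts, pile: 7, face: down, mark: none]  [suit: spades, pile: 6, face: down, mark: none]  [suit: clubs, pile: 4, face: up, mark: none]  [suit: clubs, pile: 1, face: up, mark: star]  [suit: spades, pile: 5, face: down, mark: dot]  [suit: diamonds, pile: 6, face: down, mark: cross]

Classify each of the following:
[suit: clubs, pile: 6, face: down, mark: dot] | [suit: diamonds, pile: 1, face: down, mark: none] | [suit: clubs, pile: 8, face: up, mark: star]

Negative, Negative, Positive

The classifier is using: face is up AND pile ≥ 5.
[suit: clubs, pile: 6, face: down, mark: dot] — face is down, pile = 6, hence Negative.
[suit: diamonds, pile: 1, face: down, mark: none] — face is down, pile = 1, hence Negative.
[suit: clubs, pile: 8, face: up, mark: star] — face is up, pile = 8, hence Positive.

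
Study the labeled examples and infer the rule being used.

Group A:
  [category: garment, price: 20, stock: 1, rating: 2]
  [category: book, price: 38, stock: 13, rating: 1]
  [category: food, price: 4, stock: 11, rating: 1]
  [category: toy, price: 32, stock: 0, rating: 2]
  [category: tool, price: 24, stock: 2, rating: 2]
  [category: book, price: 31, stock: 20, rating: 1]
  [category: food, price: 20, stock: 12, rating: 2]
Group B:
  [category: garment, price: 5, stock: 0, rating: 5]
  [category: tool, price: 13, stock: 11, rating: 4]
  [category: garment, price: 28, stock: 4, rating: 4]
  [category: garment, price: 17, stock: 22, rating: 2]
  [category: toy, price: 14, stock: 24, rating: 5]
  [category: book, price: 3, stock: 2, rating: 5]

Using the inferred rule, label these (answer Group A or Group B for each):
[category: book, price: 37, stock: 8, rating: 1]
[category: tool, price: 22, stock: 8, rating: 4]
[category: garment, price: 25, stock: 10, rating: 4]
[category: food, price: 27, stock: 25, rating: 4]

Group A, Group B, Group B, Group B

Rule: stock ≤ 20 AND rating ≤ 2. This holds for each 'Group A' example and fails for each 'Group B' one.
[category: book, price: 37, stock: 8, rating: 1] — stock = 8, rating = 1, hence Group A. [category: tool, price: 22, stock: 8, rating: 4] — stock = 8, rating = 4, hence Group B. [category: garment, price: 25, stock: 10, rating: 4] — stock = 10, rating = 4, hence Group B. [category: food, price: 27, stock: 25, rating: 4] — stock = 25, rating = 4, hence Group B.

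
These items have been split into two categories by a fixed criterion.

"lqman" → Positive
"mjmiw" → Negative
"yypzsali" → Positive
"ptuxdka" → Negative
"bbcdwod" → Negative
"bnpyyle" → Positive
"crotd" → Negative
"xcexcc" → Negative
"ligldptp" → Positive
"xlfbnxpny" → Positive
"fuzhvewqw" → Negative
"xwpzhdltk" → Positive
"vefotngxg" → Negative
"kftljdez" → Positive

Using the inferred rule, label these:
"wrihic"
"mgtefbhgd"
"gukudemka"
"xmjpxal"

Negative, Negative, Negative, Positive

All 'Positive' examples share one property — contains 'l' — and every 'Negative' example lacks it.
"wrihic" — no 'l', hence Negative.
"mgtefbhgd" — no 'l', hence Negative.
"gukudemka" — no 'l', hence Negative.
"xmjpxal" — has 'l', hence Positive.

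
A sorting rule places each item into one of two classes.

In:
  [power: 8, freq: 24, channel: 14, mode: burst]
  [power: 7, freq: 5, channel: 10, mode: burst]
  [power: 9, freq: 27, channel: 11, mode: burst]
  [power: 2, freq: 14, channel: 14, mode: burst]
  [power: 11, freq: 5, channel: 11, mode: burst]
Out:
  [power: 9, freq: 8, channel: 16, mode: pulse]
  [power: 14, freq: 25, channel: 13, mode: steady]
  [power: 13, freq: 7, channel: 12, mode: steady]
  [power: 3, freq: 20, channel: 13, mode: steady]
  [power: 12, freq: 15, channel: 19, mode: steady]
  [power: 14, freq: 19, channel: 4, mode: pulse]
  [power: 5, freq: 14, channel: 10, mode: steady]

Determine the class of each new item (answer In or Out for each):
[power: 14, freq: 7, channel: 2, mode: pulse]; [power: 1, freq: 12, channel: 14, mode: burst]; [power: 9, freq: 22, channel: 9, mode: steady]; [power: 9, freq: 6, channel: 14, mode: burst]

The rule appears to be: mode is burst.
[power: 14, freq: 7, channel: 2, mode: pulse]: Out (mode is pulse).
[power: 1, freq: 12, channel: 14, mode: burst]: In (mode is burst).
[power: 9, freq: 22, channel: 9, mode: steady]: Out (mode is steady).
[power: 9, freq: 6, channel: 14, mode: burst]: In (mode is burst).

Out, In, Out, In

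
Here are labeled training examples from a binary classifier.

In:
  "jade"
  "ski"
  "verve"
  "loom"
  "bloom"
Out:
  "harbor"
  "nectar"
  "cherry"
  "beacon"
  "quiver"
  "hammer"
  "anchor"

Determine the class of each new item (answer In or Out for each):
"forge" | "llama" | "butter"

The distinguishing property — length ≤ 5 — holds for all the 'In' cases and none of the 'Out' cases.
"forge" → length 5 → In. "llama" → length 5 → In. "butter" → length 6 → Out.

In, In, Out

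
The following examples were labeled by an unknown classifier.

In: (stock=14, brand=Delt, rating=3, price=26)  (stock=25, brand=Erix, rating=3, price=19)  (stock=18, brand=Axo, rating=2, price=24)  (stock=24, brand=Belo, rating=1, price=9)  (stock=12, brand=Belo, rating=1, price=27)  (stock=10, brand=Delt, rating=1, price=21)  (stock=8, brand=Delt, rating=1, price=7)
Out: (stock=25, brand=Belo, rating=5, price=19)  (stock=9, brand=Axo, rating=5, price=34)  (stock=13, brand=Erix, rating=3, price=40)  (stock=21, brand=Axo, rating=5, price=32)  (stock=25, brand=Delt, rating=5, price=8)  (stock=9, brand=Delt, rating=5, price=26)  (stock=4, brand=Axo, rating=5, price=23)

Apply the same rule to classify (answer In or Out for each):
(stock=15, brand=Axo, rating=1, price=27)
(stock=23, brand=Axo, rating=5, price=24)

In, Out

The simplest hypothesis consistent with all the labels is: price ≤ 27 AND rating ≤ 3.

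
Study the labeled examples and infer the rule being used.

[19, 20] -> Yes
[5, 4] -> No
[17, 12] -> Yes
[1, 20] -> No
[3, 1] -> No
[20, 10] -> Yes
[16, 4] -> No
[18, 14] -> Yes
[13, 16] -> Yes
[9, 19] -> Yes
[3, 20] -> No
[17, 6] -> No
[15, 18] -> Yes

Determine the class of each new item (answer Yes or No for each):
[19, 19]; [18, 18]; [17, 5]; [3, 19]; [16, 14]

The simplest hypothesis consistent with all the labels is: sum ≥ 28.
Yes: [19, 19], since 19+19 = 38.
Yes: [18, 18], since 18+18 = 36.
No: [17, 5], since 17+5 = 22.
No: [3, 19], since 3+19 = 22.
Yes: [16, 14], since 16+14 = 30.

Yes, Yes, No, No, Yes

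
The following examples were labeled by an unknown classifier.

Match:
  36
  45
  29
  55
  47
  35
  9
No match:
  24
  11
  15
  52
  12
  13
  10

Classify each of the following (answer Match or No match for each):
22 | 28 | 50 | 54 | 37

No match, Match, No match, Match, Match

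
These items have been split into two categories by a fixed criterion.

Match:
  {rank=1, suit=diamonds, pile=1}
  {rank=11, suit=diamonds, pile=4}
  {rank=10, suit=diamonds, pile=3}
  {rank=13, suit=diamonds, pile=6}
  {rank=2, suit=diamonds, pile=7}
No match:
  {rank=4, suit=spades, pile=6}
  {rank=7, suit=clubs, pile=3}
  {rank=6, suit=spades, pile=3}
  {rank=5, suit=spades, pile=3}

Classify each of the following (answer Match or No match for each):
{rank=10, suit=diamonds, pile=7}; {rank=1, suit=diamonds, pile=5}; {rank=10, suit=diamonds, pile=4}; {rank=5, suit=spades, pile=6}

Match, Match, Match, No match

The pattern is that an item is 'Match' exactly when: suit is diamonds.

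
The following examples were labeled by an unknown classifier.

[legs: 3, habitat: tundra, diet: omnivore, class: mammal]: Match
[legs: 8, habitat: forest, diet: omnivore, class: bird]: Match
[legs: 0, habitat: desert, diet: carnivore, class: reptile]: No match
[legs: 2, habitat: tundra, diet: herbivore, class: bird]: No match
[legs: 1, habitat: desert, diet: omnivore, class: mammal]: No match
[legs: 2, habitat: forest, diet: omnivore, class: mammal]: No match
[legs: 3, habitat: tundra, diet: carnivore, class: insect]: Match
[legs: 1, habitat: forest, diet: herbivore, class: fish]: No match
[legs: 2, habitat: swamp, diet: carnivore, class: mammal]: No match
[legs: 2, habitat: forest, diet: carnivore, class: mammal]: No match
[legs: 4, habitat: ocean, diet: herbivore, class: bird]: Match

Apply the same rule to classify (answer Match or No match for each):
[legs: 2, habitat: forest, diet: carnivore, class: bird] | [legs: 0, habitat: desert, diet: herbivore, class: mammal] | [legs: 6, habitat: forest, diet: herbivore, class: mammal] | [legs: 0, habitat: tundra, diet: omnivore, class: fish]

The rule appears to be: legs ≥ 3.
[legs: 2, habitat: forest, diet: carnivore, class: bird]: legs = 2 — does not fit, so No match. [legs: 0, habitat: desert, diet: herbivore, class: mammal]: legs = 0 — does not fit, so No match. [legs: 6, habitat: forest, diet: herbivore, class: mammal]: legs = 6 — fits, so Match. [legs: 0, habitat: tundra, diet: omnivore, class: fish]: legs = 0 — does not fit, so No match.

No match, No match, Match, No match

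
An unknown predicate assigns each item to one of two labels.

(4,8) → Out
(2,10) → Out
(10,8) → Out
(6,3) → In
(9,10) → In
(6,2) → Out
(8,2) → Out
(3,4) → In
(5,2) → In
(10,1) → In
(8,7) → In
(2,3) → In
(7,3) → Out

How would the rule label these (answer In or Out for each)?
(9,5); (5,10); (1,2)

Out, In, In

One predicate separates the groups cleanly: sum is odd.
(9,5): Out (9+5 = 14). (5,10): In (5+10 = 15). (1,2): In (1+2 = 3).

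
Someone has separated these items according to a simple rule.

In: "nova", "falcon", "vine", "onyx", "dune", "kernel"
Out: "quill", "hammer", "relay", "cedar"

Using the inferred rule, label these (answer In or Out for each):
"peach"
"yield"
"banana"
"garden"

The classifier is using: contains 'n'.
"peach": no 'n', does not pass → Out. "yield": no 'n', does not pass → Out. "banana": has 'n', matches → In. "garden": has 'n', matches → In.

Out, Out, In, In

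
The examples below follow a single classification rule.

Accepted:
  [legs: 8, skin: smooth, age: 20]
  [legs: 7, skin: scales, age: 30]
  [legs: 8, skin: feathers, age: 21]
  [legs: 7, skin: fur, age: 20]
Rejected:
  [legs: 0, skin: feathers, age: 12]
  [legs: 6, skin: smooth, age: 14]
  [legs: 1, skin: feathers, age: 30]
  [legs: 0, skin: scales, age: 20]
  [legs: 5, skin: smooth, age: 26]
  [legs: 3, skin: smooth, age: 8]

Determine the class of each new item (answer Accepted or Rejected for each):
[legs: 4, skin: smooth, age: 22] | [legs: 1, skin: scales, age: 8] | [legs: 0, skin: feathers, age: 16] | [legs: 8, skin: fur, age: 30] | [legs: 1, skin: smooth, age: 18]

The pattern is that an item is 'Accepted' exactly when: legs ≥ 7.

Rejected, Rejected, Rejected, Accepted, Rejected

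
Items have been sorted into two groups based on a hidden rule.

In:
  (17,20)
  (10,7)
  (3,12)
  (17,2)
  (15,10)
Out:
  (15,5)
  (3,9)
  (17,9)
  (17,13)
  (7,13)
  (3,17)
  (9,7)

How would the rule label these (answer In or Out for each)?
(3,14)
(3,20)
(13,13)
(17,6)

The classifier is using: sum is odd.

In, In, Out, In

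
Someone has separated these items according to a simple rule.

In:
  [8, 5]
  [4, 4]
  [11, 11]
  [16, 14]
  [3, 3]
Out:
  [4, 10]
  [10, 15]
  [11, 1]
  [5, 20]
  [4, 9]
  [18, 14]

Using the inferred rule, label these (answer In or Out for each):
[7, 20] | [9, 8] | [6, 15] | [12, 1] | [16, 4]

The pattern is that an item is 'In' exactly when: |first − second| ≤ 3.
[7, 20]: |7−20| = 13, doesn't match → Out. [9, 8]: |9−8| = 1, satisfies this → In. [6, 15]: |6−15| = 9, doesn't match → Out. [12, 1]: |12−1| = 11, doesn't match → Out. [16, 4]: |16−4| = 12, doesn't match → Out.

Out, In, Out, Out, Out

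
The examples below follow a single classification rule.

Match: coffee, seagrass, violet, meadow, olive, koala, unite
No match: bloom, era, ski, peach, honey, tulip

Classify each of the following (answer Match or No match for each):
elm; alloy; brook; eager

'Match' ⟺ has ≥ 3 vowels.
elm — 1 vowel, hence No match. alloy — 2 vowels, hence No match. brook — 2 vowels, hence No match. eager — 3 vowels, hence Match.

No match, No match, No match, Match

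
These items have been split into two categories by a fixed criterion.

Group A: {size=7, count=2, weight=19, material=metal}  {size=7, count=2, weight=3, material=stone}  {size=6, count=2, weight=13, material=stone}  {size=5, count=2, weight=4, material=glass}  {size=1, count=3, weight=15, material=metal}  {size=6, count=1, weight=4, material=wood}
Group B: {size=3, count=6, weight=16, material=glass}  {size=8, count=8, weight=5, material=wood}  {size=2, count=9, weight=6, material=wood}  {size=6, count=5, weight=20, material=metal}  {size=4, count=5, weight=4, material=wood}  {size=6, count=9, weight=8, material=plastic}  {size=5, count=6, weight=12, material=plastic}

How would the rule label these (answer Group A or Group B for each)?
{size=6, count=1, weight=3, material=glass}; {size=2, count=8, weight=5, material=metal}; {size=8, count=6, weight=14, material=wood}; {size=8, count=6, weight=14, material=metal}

Group A, Group B, Group B, Group B

The common property of the 'Group A' items is: count ≤ 3. No 'Group B' item has it.
Group A: {size=6, count=1, weight=3, material=glass}, since count = 1.
Group B: {size=2, count=8, weight=5, material=metal}, since count = 8.
Group B: {size=8, count=6, weight=14, material=wood}, since count = 6.
Group B: {size=8, count=6, weight=14, material=metal}, since count = 6.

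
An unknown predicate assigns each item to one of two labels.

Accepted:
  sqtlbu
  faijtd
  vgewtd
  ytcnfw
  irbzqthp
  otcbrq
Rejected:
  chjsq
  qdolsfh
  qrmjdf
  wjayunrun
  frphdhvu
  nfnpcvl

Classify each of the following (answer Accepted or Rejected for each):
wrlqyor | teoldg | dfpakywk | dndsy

Rejected, Accepted, Rejected, Rejected

Comparing the two groups points to one rule — contains 't'.
Rejected: wrlqyor, since no 't'. Accepted: teoldg, since has 't'. Rejected: dfpakywk, since no 't'. Rejected: dndsy, since no 't'.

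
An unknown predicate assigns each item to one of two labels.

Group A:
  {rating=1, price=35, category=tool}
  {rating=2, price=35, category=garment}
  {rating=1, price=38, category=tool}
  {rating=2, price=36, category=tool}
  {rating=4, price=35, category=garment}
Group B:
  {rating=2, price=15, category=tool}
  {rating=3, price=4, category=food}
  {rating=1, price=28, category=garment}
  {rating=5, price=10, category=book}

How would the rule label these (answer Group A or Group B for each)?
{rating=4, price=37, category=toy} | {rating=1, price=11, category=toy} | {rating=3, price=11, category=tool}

The simplest hypothesis consistent with all the labels is: price ≥ 35.
Group A: {rating=4, price=37, category=toy}, since price = 37.
Group B: {rating=1, price=11, category=toy}, since price = 11.
Group B: {rating=3, price=11, category=tool}, since price = 11.

Group A, Group B, Group B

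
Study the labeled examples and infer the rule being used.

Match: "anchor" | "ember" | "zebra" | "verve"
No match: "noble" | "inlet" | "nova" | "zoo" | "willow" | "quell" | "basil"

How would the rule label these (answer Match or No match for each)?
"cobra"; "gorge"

Match, Match

The distinguishing property — contains 'r' — holds for all the 'Match' cases and none of the 'No match' cases.
"cobra": has 'r', satisfies this → Match.
"gorge": has 'r', satisfies this → Match.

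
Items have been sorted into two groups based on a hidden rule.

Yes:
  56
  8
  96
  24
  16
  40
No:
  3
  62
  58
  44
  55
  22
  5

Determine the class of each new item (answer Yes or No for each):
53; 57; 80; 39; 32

Rule: multiple of 8. This holds for each 'Yes' example and fails for each 'No' one.
53: No (53 = 8·6 + 5).
57: No (57 = 8·7 + 1).
80: Yes (80 = 8·10).
39: No (39 = 8·4 + 7).
32: Yes (32 = 8·4).

No, No, Yes, No, Yes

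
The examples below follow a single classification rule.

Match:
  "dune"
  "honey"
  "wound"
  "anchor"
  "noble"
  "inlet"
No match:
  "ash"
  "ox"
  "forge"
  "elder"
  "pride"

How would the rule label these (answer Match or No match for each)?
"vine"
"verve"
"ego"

The classifier is using: contains 'n'.
"vine": has 'n', passes → Match.
"verve": no 'n', doesn't match → No match.
"ego": no 'n', doesn't match → No match.

Match, No match, No match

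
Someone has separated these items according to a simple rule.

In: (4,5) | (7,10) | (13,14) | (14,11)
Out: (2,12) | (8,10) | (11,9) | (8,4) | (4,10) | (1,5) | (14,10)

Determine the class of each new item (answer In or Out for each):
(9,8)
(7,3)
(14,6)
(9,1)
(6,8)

In, Out, Out, Out, Out

The pattern is that an item is 'In' exactly when: sum is odd.
(9,8): In (9+8 = 17). (7,3): Out (7+3 = 10). (14,6): Out (14+6 = 20). (9,1): Out (9+1 = 10). (6,8): Out (6+8 = 14).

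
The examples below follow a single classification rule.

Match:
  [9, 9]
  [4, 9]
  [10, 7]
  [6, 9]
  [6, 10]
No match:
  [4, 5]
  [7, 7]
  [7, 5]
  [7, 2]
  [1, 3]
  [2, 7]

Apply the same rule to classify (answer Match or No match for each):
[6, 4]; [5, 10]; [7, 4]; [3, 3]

The pattern is that an item is 'Match' exactly when: max ≥ 9.
[6, 4]: max 6 — does not fit, so No match. [5, 10]: max 10 — meets the rule, so Match. [7, 4]: max 7 — does not fit, so No match. [3, 3]: max 3 — does not fit, so No match.

No match, Match, No match, No match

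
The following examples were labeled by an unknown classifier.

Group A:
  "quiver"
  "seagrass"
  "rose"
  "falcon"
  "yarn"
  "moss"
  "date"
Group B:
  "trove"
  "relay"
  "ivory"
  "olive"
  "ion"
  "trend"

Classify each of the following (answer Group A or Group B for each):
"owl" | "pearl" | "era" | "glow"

Rule: even length. This holds for each 'Group A' example and fails for each 'Group B' one.
"owl": length 3, fails this test → Group B.
"pearl": length 5, fails this test → Group B.
"era": length 3, fails this test → Group B.
"glow": length 4, has this property → Group A.

Group B, Group B, Group B, Group A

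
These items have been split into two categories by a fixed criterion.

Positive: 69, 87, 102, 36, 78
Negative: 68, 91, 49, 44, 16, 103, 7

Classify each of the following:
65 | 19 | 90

Checking candidate rules against both groups, what survives is: multiple of 3.
65: 65 = 3·21 + 2 — does not fit, so Negative.
19: 19 = 3·6 + 1 — does not fit, so Negative.
90: 90 = 3·30 — has this property, so Positive.

Negative, Negative, Positive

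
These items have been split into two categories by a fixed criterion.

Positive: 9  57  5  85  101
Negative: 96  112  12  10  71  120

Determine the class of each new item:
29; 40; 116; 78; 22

The rule appears to be: ≡ 1 (mod 4).
29: 29 mod 4 = 1 — checks out, so Positive.
40: 40 mod 4 = 0 — does not pass, so Negative.
116: 116 mod 4 = 0 — does not pass, so Negative.
78: 78 mod 4 = 2 — does not pass, so Negative.
22: 22 mod 4 = 2 — does not pass, so Negative.

Positive, Negative, Negative, Negative, Negative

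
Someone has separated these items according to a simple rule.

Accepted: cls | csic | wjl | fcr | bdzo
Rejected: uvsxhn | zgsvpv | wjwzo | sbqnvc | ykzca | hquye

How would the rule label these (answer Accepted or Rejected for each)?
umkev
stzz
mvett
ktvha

Rejected, Accepted, Rejected, Rejected

One predicate separates the groups cleanly: length ≤ 4.
umkev: Rejected (length 5). stzz: Accepted (length 4). mvett: Rejected (length 5). ktvha: Rejected (length 5).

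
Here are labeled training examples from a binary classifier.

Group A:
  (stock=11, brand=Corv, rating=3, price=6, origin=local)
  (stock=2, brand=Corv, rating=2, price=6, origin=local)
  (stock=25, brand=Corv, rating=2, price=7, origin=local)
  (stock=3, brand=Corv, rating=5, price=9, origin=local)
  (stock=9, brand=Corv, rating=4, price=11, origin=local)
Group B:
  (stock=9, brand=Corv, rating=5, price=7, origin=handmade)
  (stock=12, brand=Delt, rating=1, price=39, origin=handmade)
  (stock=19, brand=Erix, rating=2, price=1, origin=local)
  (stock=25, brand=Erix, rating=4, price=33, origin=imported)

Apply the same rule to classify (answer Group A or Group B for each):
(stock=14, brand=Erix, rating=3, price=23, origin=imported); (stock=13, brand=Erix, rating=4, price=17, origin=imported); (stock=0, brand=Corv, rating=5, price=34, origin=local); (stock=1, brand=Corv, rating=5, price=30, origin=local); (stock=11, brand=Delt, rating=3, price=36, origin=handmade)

Group B, Group B, Group A, Group A, Group B

The classifier is using: origin is local AND brand is Corv.
(stock=14, brand=Erix, rating=3, price=23, origin=imported): Group B (origin is imported, brand is Erix). (stock=13, brand=Erix, rating=4, price=17, origin=imported): Group B (origin is imported, brand is Erix). (stock=0, brand=Corv, rating=5, price=34, origin=local): Group A (origin is local, brand is Corv). (stock=1, brand=Corv, rating=5, price=30, origin=local): Group A (origin is local, brand is Corv). (stock=11, brand=Delt, rating=3, price=36, origin=handmade): Group B (origin is handmade, brand is Delt).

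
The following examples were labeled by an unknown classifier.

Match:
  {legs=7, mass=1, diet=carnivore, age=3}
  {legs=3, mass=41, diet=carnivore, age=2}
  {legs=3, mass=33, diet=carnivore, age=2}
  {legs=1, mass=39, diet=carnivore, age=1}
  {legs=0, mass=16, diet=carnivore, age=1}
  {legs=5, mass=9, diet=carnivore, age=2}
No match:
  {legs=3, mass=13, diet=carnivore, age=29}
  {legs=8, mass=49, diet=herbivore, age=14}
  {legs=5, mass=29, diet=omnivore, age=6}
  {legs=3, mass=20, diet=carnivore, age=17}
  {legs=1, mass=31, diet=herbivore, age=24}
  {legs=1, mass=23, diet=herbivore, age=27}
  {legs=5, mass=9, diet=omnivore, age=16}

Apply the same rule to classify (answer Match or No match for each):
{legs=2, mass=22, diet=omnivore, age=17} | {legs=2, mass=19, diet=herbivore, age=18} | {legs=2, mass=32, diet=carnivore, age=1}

No match, No match, Match

The pattern is that an item is 'Match' exactly when: age ≤ 3.
{legs=2, mass=22, diet=omnivore, age=17} → age = 17 → No match.
{legs=2, mass=19, diet=herbivore, age=18} → age = 18 → No match.
{legs=2, mass=32, diet=carnivore, age=1} → age = 1 → Match.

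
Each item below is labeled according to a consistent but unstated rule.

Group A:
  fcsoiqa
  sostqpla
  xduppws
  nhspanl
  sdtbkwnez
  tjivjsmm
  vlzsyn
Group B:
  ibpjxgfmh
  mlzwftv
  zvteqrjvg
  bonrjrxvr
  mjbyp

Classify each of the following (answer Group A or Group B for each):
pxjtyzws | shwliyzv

Rule: contains 's'. This holds for each 'Group A' example and fails for each 'Group B' one.
pxjtyzws → has 's' → Group A.
shwliyzv → has 's' → Group A.

Group A, Group A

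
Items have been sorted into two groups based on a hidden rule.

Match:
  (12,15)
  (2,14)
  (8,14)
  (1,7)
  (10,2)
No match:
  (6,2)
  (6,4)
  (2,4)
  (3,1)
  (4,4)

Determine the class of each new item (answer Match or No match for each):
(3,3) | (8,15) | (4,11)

No match, Match, Match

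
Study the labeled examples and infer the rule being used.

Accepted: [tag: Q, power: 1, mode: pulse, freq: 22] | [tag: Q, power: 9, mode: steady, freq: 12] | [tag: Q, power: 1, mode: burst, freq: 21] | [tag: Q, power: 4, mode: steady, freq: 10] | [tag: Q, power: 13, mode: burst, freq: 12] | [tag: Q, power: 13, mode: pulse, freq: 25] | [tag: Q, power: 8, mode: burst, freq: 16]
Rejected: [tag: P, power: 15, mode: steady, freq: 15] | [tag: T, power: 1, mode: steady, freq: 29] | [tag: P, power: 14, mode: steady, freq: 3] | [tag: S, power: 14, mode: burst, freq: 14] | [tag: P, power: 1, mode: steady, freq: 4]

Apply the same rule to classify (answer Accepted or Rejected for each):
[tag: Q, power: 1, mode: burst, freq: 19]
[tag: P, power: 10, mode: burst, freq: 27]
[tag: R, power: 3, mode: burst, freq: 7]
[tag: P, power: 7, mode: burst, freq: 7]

The pattern is that an item is 'Accepted' exactly when: tag is Q.

Accepted, Rejected, Rejected, Rejected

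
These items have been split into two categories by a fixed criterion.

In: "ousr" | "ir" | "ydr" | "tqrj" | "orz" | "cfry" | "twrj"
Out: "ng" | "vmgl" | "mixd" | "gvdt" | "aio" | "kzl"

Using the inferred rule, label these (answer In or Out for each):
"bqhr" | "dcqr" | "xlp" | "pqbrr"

The distinguishing property — contains 'r' — holds for all the 'In' cases and none of the 'Out' cases.
"bqhr": In (has 'r'). "dcqr": In (has 'r'). "xlp": Out (no 'r'). "pqbrr": In (has 'r').

In, In, Out, In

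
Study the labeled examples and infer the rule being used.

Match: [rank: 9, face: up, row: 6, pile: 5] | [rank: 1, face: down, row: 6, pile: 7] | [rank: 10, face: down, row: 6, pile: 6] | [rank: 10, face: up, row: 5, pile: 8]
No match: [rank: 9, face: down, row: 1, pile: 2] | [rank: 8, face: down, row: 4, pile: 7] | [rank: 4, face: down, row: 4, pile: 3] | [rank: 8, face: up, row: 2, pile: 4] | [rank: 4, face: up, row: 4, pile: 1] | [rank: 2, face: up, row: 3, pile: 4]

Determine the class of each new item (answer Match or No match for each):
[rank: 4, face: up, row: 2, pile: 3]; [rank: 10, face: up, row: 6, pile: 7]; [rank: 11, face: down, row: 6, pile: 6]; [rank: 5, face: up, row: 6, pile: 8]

'Match' ⟺ row ≥ 5.

No match, Match, Match, Match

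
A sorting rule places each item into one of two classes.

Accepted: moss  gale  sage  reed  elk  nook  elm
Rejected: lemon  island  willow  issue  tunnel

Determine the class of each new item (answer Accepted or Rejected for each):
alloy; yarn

'Accepted' ⟺ length ≤ 4.

Rejected, Accepted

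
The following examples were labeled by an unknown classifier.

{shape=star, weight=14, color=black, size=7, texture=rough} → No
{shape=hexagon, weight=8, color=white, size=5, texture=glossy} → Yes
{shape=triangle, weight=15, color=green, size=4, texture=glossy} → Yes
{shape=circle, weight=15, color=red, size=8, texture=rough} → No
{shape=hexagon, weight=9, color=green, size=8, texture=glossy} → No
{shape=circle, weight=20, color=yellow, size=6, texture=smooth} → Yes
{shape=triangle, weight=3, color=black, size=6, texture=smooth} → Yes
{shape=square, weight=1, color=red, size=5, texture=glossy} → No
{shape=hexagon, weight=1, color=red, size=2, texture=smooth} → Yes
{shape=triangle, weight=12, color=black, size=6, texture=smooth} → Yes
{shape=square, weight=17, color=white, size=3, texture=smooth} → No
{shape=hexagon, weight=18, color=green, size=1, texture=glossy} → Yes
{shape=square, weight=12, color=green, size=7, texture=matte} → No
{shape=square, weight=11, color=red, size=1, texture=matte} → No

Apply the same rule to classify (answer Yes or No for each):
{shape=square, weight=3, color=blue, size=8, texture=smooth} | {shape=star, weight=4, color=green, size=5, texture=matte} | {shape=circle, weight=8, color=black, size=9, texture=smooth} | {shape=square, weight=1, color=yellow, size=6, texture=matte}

No, Yes, No, No

Every 'Yes' example satisfies: shape is not square AND size ≤ 6. None of the 'No' examples do.
{shape=square, weight=3, color=blue, size=8, texture=smooth} — shape is square, size = 8, hence No. {shape=star, weight=4, color=green, size=5, texture=matte} — shape is star, size = 5, hence Yes. {shape=circle, weight=8, color=black, size=9, texture=smooth} — shape is circle, size = 9, hence No. {shape=square, weight=1, color=yellow, size=6, texture=matte} — shape is square, size = 6, hence No.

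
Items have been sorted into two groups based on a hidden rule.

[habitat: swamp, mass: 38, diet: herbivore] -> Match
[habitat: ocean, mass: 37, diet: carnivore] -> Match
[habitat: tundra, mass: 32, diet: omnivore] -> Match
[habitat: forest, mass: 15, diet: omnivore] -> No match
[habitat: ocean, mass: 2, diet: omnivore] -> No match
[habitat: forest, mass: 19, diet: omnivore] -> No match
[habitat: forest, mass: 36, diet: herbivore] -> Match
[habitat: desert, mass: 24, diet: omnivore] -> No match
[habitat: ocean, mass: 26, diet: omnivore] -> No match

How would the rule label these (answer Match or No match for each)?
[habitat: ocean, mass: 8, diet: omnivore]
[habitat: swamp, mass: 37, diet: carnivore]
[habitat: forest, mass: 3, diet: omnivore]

The common property of the 'Match' items is: mass ≥ 32. No 'No match' item has it.

No match, Match, No match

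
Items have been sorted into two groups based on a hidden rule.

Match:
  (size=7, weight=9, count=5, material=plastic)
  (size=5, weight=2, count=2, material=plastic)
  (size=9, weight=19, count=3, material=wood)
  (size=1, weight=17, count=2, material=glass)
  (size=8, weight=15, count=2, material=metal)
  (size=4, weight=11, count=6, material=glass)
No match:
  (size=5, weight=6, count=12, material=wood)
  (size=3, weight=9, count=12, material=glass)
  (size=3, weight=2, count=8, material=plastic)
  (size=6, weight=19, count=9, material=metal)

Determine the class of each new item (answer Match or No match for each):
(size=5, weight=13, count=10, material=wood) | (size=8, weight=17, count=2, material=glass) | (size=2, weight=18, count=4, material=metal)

The common property of the 'Match' items is: count ≤ 6. No 'No match' item has it.
(size=5, weight=13, count=10, material=wood): count = 10, doesn't qualify → No match. (size=8, weight=17, count=2, material=glass): count = 2, fits → Match. (size=2, weight=18, count=4, material=metal): count = 4, fits → Match.

No match, Match, Match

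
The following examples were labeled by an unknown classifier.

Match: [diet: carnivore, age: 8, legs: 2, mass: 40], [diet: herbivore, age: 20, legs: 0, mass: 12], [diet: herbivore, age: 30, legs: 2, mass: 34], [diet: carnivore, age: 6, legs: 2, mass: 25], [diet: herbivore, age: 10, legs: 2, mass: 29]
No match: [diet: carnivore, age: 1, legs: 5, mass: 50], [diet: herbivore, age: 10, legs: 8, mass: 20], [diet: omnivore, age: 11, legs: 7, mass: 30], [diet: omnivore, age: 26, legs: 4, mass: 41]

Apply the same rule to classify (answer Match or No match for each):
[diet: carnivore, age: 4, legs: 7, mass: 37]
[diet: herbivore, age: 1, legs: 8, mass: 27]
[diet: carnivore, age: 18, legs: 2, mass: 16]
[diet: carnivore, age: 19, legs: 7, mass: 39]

No match, No match, Match, No match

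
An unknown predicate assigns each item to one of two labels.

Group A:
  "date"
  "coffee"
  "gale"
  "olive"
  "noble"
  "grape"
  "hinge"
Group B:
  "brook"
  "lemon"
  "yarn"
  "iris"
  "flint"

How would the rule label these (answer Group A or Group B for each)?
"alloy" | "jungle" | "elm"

Group B, Group A, Group B

All 'Group A' examples share one property — ends with 'e' — and every 'Group B' example lacks it.
"alloy" — ends with 'y', hence Group B. "jungle" — ends with 'e', hence Group A. "elm" — ends with 'm', hence Group B.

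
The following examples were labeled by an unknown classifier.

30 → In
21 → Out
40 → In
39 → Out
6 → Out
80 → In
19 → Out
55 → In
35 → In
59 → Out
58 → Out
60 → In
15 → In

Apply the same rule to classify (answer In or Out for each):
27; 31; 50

The rule appears to be: multiple of 5.
27: 27 = 5·5 + 2 — does not fit, so Out. 31: 31 = 5·6 + 1 — does not fit, so Out. 50: 50 = 5·10 — fits, so In.

Out, Out, In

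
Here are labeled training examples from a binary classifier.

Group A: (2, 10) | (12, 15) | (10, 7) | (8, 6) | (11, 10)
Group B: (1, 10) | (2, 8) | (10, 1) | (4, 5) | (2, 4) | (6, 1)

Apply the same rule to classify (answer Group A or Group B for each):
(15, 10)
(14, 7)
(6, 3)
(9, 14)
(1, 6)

Group A, Group A, Group B, Group A, Group B

A rule that fits every label: sum ≥ 12 — true of each 'Group A' example, false of each 'Group B' one.
(15, 10): 15+10 = 25 — qualifies, so Group A. (14, 7): 14+7 = 21 — qualifies, so Group A. (6, 3): 6+3 = 9 — does not pass, so Group B. (9, 14): 9+14 = 23 — qualifies, so Group A. (1, 6): 1+6 = 7 — does not pass, so Group B.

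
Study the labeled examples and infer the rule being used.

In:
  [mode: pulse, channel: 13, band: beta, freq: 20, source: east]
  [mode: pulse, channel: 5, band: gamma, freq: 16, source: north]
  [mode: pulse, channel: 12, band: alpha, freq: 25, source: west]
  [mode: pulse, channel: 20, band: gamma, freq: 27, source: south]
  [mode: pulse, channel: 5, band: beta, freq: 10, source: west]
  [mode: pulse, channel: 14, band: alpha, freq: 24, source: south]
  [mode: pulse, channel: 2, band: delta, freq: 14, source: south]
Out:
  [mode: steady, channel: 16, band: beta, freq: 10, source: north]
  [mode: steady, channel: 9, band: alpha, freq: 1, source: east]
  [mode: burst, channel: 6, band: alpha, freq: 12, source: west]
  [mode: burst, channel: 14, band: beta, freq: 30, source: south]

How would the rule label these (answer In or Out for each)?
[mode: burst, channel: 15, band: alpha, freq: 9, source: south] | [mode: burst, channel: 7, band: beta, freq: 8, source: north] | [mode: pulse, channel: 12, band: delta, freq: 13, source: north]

'In' ⟺ mode is pulse.
[mode: burst, channel: 15, band: alpha, freq: 9, source: south] → mode is burst → Out. [mode: burst, channel: 7, band: beta, freq: 8, source: north] → mode is burst → Out. [mode: pulse, channel: 12, band: delta, freq: 13, source: north] → mode is pulse → In.

Out, Out, In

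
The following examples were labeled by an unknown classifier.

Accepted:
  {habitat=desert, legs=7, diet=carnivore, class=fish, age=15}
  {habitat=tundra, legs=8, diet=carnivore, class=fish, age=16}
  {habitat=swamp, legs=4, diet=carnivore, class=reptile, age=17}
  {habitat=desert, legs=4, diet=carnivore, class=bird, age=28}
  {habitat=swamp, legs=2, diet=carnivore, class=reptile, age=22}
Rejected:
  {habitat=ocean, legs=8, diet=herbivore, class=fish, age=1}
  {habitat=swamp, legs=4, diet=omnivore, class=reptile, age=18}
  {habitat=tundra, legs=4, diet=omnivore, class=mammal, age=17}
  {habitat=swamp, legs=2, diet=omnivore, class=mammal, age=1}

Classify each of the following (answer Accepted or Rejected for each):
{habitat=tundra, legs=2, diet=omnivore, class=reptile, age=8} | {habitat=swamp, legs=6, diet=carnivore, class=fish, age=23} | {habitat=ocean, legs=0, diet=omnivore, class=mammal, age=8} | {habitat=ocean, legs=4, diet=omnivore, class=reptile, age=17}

Rejected, Accepted, Rejected, Rejected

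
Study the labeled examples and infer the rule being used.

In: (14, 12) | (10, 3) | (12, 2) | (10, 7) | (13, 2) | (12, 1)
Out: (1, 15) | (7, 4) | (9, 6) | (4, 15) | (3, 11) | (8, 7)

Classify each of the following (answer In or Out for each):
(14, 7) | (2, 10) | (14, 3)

Rule: first ≥ 10. This holds for each 'In' example and fails for each 'Out' one.

In, Out, In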